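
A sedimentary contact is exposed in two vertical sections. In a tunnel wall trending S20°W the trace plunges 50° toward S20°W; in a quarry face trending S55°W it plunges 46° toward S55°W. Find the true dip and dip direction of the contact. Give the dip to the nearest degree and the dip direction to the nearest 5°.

The two traces are lines in the plane: v₁ = (sin 200°·cos 50°, cos 200°·cos 50°, −sin 50°), v₂ = (sin 235°·cos 46°, cos 235°·cos 46°, −sin 46°).
The plane normal is n = v₁ × v₂ ∝ (-0.129, -0.278, 0.256).
tan δ = √(n_x²+n_y²)/n_z = 0.306/0.256, so δ = 50.1°.
Dip direction = azimuth of (n_x, n_y) = atan2(-0.129, -0.278) = 205°.

true dip 50°, dip direction 205°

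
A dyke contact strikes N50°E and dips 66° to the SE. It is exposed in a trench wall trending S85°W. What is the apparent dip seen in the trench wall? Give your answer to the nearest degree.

Angle between strike (N50°E) and section (S85°W): β = 35°.
tan α = tan 66° × sin 35° = 2.2460 × 0.5736 = 1.2883
apparent dip = arctan 1.2883 = 52.18°

52°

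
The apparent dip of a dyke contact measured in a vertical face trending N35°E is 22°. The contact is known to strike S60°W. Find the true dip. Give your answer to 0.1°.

43.7°

β = acute angle between strike S60°W and section N35°E = 25°.
tan δ = tan α / sin β = tan 22° / sin 25° = 0.4040 / 0.4226 = 0.9560
δ = arctan(0.9560) = 43.71°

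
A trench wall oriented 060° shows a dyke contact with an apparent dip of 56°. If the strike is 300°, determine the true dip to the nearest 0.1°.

The section is 60° from the strike.
tan(true dip) = tan 56° / sin 60° = 1.7119
true dip = arctan 1.7119 = 59.71°

59.7°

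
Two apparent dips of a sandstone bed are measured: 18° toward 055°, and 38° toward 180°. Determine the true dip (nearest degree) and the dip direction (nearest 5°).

true dip 51°, dip direction 130°

Represent each trace as a vector plunging at its apparent dip toward its trend (east-north-up frame): v₁ = (0.779, 0.546, -0.309), v₂ = (0.000, -0.788, -0.616).
Cross product v₁ × v₂ gives the pole to the plane: n ∝ (0.579, -0.480, 0.614).
True dip = arccos(n_z / |n|) = arccos(0.6323) = 50.8°.
Dip direction = atan2(0.579, -0.480) = 130° (azimuth of n's horizontal projection).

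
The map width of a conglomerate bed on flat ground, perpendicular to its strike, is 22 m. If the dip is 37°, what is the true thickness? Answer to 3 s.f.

13.2 m

True thickness t = w · sin(dip) = 22 × sin 37°
t = 22 × 0.6018 = 13.240 m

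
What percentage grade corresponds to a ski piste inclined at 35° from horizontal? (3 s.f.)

70.0%

grade % = 100 × tan 35° = 100 × 0.7002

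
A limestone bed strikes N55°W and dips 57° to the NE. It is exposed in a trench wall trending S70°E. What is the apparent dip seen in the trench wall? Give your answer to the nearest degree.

The section lies 15° from the strike.
tan(apparent dip) = tan 57° · sin 15° = 0.3985
apparent dip = arctan 0.3985 = 21.73°

22°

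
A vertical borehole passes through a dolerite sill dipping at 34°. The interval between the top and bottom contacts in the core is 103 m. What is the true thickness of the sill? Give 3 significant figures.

85.4 m

True thickness t = h · cos(dip) = 103 × cos 34°
t = 103 × 0.8290 = 85.391 m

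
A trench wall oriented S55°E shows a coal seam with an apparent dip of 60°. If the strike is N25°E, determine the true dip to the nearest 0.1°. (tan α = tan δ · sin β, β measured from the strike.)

The section is 80° from the strike.
tan δ = tan α / sin β = tan 60° / sin 80° = 1.7321 / 0.9848 = 1.7588
true dip = arctan 1.7588 = 60.38°

60.4°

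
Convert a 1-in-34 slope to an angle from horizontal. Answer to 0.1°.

tan θ = 1/34 = 0.0294
θ = arctan(0.0294) = 1.68°

1.7°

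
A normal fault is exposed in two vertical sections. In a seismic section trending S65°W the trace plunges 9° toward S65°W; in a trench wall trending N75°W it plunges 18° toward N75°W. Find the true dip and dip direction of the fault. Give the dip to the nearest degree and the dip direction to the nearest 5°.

true dip 20°, dip direction 310°

Each apparent-dip line lies in the plane. As unit vectors (x east, y north, z up), v₁ plunges 9°→S65°W and v₂ plunges 18°→N75°W.
The plane normal is n = v₁ × v₂ ∝ (-0.167, 0.133, 0.604).
True dip = arccos(n_z / |n|) = arccos(0.9426) = 19.5°.
The horizontal component of n points toward azimuth atan2(n_x, n_y) = 308°, the dip direction.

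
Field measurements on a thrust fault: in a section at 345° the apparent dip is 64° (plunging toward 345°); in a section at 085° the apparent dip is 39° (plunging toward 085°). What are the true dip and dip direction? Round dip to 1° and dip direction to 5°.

true dip 67°, dip direction 015°

The two traces are lines in the plane: v₁ = (sin 345°·cos 64°, cos 345°·cos 64°, −sin 64°), v₂ = (sin 85°·cos 39°, cos 85°·cos 39°, −sin 39°).
n = v₁ × v₂ = (0.206, 0.767, 0.336) (taken with n_z > 0).
tan δ = √(n_x²+n_y²)/n_z = 0.794/0.336, so δ = 67.1°.
The horizontal component of n points toward azimuth atan2(n_x, n_y) = 15°, the dip direction.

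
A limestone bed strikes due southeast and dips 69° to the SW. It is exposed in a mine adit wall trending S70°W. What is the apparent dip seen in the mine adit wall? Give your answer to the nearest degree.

67°

The section lies 65° from the strike.
tan α = tan 69° × sin 65° = 2.6051 × 0.9063 = 2.3610
apparent dip = arctan 2.3610 = 67.05°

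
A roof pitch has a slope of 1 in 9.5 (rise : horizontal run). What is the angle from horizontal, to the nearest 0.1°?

6.0°

tan θ = 1/9.5 = 0.1053
θ = arctan(0.1053) = 6.01°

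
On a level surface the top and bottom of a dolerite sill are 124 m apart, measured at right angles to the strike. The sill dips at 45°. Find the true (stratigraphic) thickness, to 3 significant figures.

87.7 m

True thickness t = w · sin(dip) = 124 × sin 45°
t = 124 × 0.7071 = 87.681 m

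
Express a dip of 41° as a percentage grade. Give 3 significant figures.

86.9%

grade % = 100 × tan 41° = 100 × 0.8693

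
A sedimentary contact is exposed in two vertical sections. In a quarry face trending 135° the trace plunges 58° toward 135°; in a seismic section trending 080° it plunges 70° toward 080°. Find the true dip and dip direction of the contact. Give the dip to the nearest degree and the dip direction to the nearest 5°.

true dip 70°, dip direction 080°

The two traces are lines in the plane: v₁ = (sin 135°·cos 58°, cos 135°·cos 58°, −sin 58°), v₂ = (sin 80°·cos 70°, cos 80°·cos 70°, −sin 70°).
The plane normal is n = v₁ × v₂ ∝ (0.402, 0.066, 0.148).
Dip δ = arctan(|n_h|/n_z) = arctan(0.408/0.148) = 70.0°.
Dip direction = azimuth of (n_x, n_y) = atan2(0.402, 0.066) = 81°.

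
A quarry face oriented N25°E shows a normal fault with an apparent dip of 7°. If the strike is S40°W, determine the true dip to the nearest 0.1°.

25.4°

The section is 15° from the strike.
tan(true dip) = tan 7° / sin 15° = 0.4744
δ = arctan(0.4744) = 25.38°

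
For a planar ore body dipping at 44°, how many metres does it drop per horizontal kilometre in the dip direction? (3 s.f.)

drop per km = 1000 × tan 44° = 1000 × 0.9657

966 m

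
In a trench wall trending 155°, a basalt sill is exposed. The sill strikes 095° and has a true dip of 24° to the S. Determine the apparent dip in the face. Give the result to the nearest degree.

The section lies 60° from the strike.
tan(apparent dip) = tan 24° · sin 60° = 0.3856
apparent dip = arctan 0.3856 = 21.09°

21°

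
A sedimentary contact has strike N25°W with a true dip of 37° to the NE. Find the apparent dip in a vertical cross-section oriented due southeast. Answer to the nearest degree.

Angle between strike (N25°W) and section (due southeast): β = 20°.
tan α = tan 37° × sin 20° = 0.7536 × 0.3420 = 0.2577
α = arctan(0.2577) = 14.45°

14°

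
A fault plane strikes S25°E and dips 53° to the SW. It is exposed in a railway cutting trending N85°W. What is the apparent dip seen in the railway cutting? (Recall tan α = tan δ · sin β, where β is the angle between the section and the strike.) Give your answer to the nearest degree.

49°

The section lies 60° from the strike.
tan(apparent dip) = tan 53° · sin 60° = 1.1493
α = arctan(1.1493) = 48.97°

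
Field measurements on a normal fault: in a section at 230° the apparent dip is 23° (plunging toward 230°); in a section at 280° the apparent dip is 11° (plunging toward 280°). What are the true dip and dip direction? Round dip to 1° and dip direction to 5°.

true dip 24°, dip direction 215°

Represent each trace as a vector plunging at its apparent dip toward its trend (east-north-up frame): v₁ = (-0.705, -0.592, -0.391), v₂ = (-0.967, 0.170, -0.191).
The plane normal is n = v₁ × v₂ ∝ (-0.180, -0.243, 0.692).
Dip δ = arctan(|n_h|/n_z) = arctan(0.302/0.692) = 23.6°.
Dip direction = azimuth of (n_x, n_y) = atan2(-0.180, -0.243) = 216°.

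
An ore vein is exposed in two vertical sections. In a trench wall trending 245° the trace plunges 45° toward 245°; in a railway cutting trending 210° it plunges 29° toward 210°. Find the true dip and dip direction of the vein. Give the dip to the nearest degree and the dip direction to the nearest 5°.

Represent each trace as a vector plunging at its apparent dip toward its trend (east-north-up frame): v₁ = (-0.641, -0.299, -0.707), v₂ = (-0.437, -0.757, -0.485).
n = v₁ × v₂ = (-0.391, -0.001, 0.355) (taken with n_z > 0).
Dip δ = arctan(|n_h|/n_z) = arctan(0.391/0.355) = 47.8°.
Dip direction = azimuth of (n_x, n_y) = atan2(-0.391, -0.001) = 270°.

true dip 48°, dip direction 270°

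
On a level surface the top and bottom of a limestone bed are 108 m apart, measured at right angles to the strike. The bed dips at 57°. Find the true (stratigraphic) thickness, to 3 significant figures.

True thickness t = w · sin(dip) = 108 × sin 57°
t = 108 × 0.8387 = 90.576 m

90.6 m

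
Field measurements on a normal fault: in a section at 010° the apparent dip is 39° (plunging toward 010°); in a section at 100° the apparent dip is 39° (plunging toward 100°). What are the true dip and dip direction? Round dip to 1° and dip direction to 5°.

Each apparent-dip line lies in the plane. As unit vectors (x east, y north, z up), v₁ plunges 39°→010° and v₂ plunges 39°→100°.
n = v₁ × v₂ = (0.567, 0.397, 0.604) (taken with n_z > 0).
Dip δ = arctan(|n_h|/n_z) = arctan(0.692/0.604) = 48.9°.
Dip direction = atan2(0.567, 0.397) = 55° (azimuth of n's horizontal projection).

true dip 49°, dip direction 055°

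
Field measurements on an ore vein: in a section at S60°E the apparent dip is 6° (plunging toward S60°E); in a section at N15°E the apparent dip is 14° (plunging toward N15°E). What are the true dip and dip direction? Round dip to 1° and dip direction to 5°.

true dip 17°, dip direction 050°

Each apparent-dip line lies in the plane. As unit vectors (x east, y north, z up), v₁ plunges 6°→S60°E and v₂ plunges 14°→N15°E.
n = v₁ × v₂ = (0.218, 0.182, 0.932) (taken with n_z > 0).
tan δ = √(n_x²+n_y²)/n_z = 0.284/0.932, so δ = 17.0°.
Dip direction = azimuth of (n_x, n_y) = atan2(0.218, 0.182) = 50°.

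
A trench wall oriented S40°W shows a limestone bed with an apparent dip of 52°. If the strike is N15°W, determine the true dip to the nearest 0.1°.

The section is 55° from the strike.
tan(true dip) = tan 52° / sin 55° = 1.5625
true dip = arctan 1.5625 = 57.38°

57.4°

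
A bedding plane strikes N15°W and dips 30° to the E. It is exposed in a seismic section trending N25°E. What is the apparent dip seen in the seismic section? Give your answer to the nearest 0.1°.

20.4°

Angle between strike (N15°W) and section (N25°E): β = 40°.
tan(apparent dip) = tan 30° · sin 40° = 0.3711
apparent dip = arctan 0.3711 = 20.36°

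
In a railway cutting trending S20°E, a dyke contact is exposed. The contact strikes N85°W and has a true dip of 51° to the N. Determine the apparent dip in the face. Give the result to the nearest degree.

The strike is N85°W and the section trends S20°E; the acute angle between them is β = 65°.
tan(apparent dip) = tan 51° · sin 65° = 1.1192
α = arctan(1.1192) = 48.22°

48°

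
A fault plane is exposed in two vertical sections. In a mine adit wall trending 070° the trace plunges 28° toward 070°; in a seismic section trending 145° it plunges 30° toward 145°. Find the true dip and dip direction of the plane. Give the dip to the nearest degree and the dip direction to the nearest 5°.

Represent each trace as a vector plunging at its apparent dip toward its trend (east-north-up frame): v₁ = (0.830, 0.302, -0.469), v₂ = (0.497, -0.709, -0.500).
The plane normal is n = v₁ × v₂ ∝ (0.484, -0.182, 0.739).
tan δ = √(n_x²+n_y²)/n_z = 0.517/0.739, so δ = 35.0°.
The horizontal component of n points toward azimuth atan2(n_x, n_y) = 111°, the dip direction.

true dip 35°, dip direction 110°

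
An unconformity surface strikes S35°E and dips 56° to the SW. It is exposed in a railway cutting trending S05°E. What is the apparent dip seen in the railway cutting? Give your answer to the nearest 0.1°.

The strike is S35°E and the section trends S05°E; the acute angle between them is β = 30°.
tan α = tan 56° × sin 30° = 1.4826 × 0.5000 = 0.7413
apparent dip = arctan 0.7413 = 36.55°

36.5°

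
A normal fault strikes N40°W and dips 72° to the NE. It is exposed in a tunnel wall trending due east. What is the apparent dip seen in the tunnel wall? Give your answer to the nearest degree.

The section lies 50° from the strike.
tan(apparent dip) = tan 72° · sin 50° = 2.3576
α = arctan(2.3576) = 67.02°

67°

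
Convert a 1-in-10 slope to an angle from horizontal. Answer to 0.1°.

5.7°

tan θ = 1/10 = 0.1000
θ = arctan(0.1000) = 5.71°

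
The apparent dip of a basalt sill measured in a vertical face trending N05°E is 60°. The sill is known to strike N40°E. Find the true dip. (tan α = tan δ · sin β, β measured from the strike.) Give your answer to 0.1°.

The section is 35° from the strike.
tan δ = tan α / sin β = tan 60° / sin 35° = 1.7321 / 0.5736 = 3.0197
true dip = arctan 3.0197 = 71.68°

71.7°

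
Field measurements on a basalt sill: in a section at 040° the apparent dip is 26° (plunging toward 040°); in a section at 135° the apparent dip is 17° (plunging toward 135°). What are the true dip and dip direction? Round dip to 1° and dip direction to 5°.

Represent each trace as a vector plunging at its apparent dip toward its trend (east-north-up frame): v₁ = (0.578, 0.689, -0.438), v₂ = (0.676, -0.676, -0.292).
n = v₁ × v₂ = (0.498, 0.128, 0.856) (taken with n_z > 0).
tan δ = √(n_x²+n_y²)/n_z = 0.514/0.856, so δ = 31.0°.
Dip direction = atan2(0.498, 0.128) = 76° (azimuth of n's horizontal projection).

true dip 31°, dip direction 075°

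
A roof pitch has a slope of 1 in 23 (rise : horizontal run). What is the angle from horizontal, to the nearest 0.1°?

2.5°

tan θ = 1/23 = 0.0435
θ = arctan(0.0435) = 2.49°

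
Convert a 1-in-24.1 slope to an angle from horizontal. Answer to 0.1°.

2.4°

tan θ = 1/24.1 = 0.0415
θ = arctan(0.0415) = 2.38°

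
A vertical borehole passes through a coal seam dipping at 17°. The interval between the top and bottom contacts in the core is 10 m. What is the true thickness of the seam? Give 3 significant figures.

9.56 m

True thickness t = h · cos(dip) = 10 × cos 17°
t = 10 × 0.9563 = 9.563 m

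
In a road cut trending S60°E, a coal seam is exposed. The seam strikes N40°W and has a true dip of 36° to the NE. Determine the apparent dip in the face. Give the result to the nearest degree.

14°

Angle between strike (N40°W) and section (S60°E): β = 20°.
tan(apparent dip) = tan 36° · sin 20° = 0.2485
α = arctan(0.2485) = 13.95°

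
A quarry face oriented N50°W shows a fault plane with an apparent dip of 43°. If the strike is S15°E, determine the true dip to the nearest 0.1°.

The section is 35° from the strike.
tan δ = tan α / sin β = tan 43° / sin 35° = 0.9325 / 0.5736 = 1.6258
δ = arctan(1.6258) = 58.40°

58.4°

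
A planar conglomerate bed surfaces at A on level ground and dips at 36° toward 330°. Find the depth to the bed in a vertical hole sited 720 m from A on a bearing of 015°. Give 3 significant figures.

370 m

The hole lies 45° from the dip direction, so the down-dip offset is 720 × cos 45° = 509.12 m.
Depth = down-dip offset × tan(dip) = 509.12 × tan 36° = 509.12 × 0.7265
Depth = 369.90 m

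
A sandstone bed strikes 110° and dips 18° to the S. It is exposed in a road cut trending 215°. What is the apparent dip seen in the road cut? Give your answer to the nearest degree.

Angle between strike (110°) and section (215°): β = 75°.
tan(apparent dip) = tan 18° · sin 75° = 0.3138
α = arctan(0.3138) = 17.42°

17°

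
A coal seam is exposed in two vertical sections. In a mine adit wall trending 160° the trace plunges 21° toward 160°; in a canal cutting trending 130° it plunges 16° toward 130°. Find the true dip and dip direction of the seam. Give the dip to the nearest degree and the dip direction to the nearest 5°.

The two traces are lines in the plane: v₁ = (sin 160°·cos 21°, cos 160°·cos 21°, −sin 21°), v₂ = (sin 130°·cos 16°, cos 130°·cos 16°, −sin 16°).
Cross product v₁ × v₂ gives the pole to the plane: n ∝ (0.020, -0.176, 0.449).
tan δ = √(n_x²+n_y²)/n_z = 0.177/0.449, so δ = 21.5°.
The horizontal component of n points toward azimuth atan2(n_x, n_y) = 173°, the dip direction.

true dip 22°, dip direction 175°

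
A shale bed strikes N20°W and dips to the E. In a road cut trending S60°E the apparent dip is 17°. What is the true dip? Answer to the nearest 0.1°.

25.4°

β = acute angle between strike N20°W and section S60°E = 40°.
tan δ = tan α / sin β = tan 17° / sin 40° = 0.3057 / 0.6428 = 0.4756
true dip = arctan 0.4756 = 25.44°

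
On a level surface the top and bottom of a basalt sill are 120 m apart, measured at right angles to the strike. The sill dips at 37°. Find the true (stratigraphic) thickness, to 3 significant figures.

True thickness t = w · sin(dip) = 120 × sin 37°
t = 120 × 0.6018 = 72.218 m

72.2 m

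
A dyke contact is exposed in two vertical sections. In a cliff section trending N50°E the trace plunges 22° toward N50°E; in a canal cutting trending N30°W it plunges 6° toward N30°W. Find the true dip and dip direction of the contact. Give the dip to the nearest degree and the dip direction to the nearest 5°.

true dip 22°, dip direction 045°

The two traces are lines in the plane: v₁ = (sin 50°·cos 22°, cos 50°·cos 22°, −sin 22°), v₂ = (sin 330°·cos 6°, cos 330°·cos 6°, −sin 6°).
The plane normal is n = v₁ × v₂ ∝ (0.260, 0.261, 0.908).
tan δ = √(n_x²+n_y²)/n_z = 0.368/0.908, so δ = 22.1°.
Dip direction = atan2(0.260, 0.261) = 45° (azimuth of n's horizontal projection).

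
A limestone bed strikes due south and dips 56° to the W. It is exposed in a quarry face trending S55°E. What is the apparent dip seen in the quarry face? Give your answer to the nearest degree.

Angle between strike (due south) and section (S55°E): β = 55°.
tan α = tan 56° × sin 55° = 1.4826 × 0.8192 = 1.2144
apparent dip = arctan 1.2144 = 50.53°

51°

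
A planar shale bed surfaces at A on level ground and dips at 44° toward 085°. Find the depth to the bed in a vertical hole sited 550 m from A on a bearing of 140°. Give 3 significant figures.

305 m

The hole lies 55° from the dip direction, so the down-dip offset is 550 × cos 55° = 315.47 m.
Depth = down-dip offset × tan(dip) = 315.47 × tan 44° = 315.47 × 0.9657
Depth = 304.64 m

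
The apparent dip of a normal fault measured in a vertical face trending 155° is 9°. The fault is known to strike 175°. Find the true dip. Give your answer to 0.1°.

The section is 20° from the strike.
tan δ = tan α / sin β = tan 9° / sin 20° = 0.1584 / 0.3420 = 0.4631
δ = arctan(0.4631) = 24.85°

24.8°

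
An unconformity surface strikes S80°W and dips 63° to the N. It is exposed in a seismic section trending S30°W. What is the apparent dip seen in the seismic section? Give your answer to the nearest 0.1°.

The section lies 50° from the strike.
tan(apparent dip) = tan 63° · sin 50° = 1.5034
α = arctan(1.5034) = 56.37°

56.4°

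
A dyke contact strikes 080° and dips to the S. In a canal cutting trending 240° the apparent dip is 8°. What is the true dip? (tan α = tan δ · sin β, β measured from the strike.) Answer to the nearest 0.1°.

The section is 20° from the strike.
tan δ = tan α / sin β = tan 8° / sin 20° = 0.1405 / 0.3420 = 0.4109
δ = arctan(0.4109) = 22.34°

22.3°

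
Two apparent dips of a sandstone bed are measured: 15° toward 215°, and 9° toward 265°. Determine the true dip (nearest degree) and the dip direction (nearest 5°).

true dip 15°, dip direction 210°

The two traces are lines in the plane: v₁ = (sin 215°·cos 15°, cos 215°·cos 15°, −sin 15°), v₂ = (sin 265°·cos 9°, cos 265°·cos 9°, −sin 9°).
The plane normal is n = v₁ × v₂ ∝ (-0.101, -0.168, 0.731).
tan δ = √(n_x²+n_y²)/n_z = 0.196/0.731, so δ = 15.0°.
The horizontal component of n points toward azimuth atan2(n_x, n_y) = 211°, the dip direction.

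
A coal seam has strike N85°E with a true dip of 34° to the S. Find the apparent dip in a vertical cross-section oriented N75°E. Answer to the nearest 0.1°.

6.7°

The section lies 10° from the strike.
tan α = tan 34° × sin 10° = 0.6745 × 0.1736 = 0.1171
apparent dip = arctan 0.1171 = 6.68°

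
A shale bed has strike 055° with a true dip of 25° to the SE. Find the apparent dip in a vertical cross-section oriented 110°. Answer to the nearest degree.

21°

The strike is 055° and the section trends 110°; the acute angle between them is β = 55°.
tan(apparent dip) = tan 25° · sin 55° = 0.3820
α = arctan(0.3820) = 20.91°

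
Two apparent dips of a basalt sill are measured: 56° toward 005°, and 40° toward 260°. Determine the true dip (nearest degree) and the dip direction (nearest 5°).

Represent each trace as a vector plunging at its apparent dip toward its trend (east-north-up frame): v₁ = (0.049, 0.557, -0.829), v₂ = (-0.754, -0.133, -0.643).
n = v₁ × v₂ = (-0.468, 0.657, 0.414) (taken with n_z > 0).
True dip = arccos(n_z / |n|) = arccos(0.4564) = 62.8°.
The horizontal component of n points toward azimuth atan2(n_x, n_y) = 325°, the dip direction.

true dip 63°, dip direction 325°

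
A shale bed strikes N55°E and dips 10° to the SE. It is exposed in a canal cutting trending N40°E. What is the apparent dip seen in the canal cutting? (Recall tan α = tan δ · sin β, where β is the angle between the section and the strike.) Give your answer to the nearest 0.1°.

2.6°

The section lies 15° from the strike.
tan(apparent dip) = tan 10° · sin 15° = 0.0456
apparent dip = arctan 0.0456 = 2.61°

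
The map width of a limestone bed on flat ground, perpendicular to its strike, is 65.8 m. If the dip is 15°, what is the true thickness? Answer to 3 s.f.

True thickness t = w · sin(dip) = 65.8 × sin 15°
t = 65.8 × 0.2588 = 17.030 m

17.0 m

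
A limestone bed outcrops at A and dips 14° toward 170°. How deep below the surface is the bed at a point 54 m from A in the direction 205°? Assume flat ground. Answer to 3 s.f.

11.0 m

The hole lies 35° from the dip direction, so the down-dip offset is 54 × cos 35° = 44.23 m.
Depth = down-dip offset × tan(dip) = 44.23 × tan 14° = 44.23 × 0.2493
Depth = 11.03 m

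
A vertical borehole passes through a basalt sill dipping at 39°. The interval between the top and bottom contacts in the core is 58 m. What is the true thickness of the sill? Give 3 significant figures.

45.1 m

True thickness t = h · cos(dip) = 58 × cos 39°
t = 58 × 0.7771 = 45.074 m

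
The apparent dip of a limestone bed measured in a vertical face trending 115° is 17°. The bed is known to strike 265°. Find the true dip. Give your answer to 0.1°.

31.4°

The section is 30° from the strike.
tan(true dip) = tan 17° / sin 30° = 0.6115
true dip = arctan 0.6115 = 31.44°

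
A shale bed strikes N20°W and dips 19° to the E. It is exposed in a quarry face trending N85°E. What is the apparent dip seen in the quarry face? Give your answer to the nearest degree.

18°

The section lies 75° from the strike.
tan α = tan 19° × sin 75° = 0.3443 × 0.9659 = 0.3326
apparent dip = arctan 0.3326 = 18.40°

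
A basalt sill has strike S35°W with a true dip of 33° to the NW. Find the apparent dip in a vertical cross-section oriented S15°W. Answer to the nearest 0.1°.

The section lies 20° from the strike.
tan(apparent dip) = tan 33° · sin 20° = 0.2221
apparent dip = arctan 0.2221 = 12.52°

12.5°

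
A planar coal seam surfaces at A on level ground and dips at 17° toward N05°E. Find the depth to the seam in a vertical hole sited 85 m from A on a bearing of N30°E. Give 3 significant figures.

23.6 m

The hole lies 25° from the dip direction, so the down-dip offset is 85 × cos 25° = 77.04 m.
Depth = down-dip offset × tan(dip) = 77.04 × tan 17° = 77.04 × 0.3057
Depth = 23.55 m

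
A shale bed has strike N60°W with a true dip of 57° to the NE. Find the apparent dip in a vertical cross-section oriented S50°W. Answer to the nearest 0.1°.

The section lies 70° from the strike.
tan α = tan 57° × sin 70° = 1.5399 × 0.9397 = 1.4470
apparent dip = arctan 1.4470 = 55.35°

55.4°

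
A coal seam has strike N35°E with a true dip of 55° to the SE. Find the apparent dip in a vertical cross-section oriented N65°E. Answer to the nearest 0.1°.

Angle between strike (N35°E) and section (N65°E): β = 30°.
tan(apparent dip) = tan 55° · sin 30° = 0.7141
α = arctan(0.7141) = 35.53°

35.5°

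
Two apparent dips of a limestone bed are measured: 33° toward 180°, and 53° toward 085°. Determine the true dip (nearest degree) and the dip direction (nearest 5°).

true dip 57°, dip direction 115°

Represent each trace as a vector plunging at its apparent dip toward its trend (east-north-up frame): v₁ = (0.000, -0.839, -0.545), v₂ = (0.600, 0.052, -0.799).
The plane normal is n = v₁ × v₂ ∝ (0.698, -0.327, 0.503).
Dip δ = arctan(|n_h|/n_z) = arctan(0.771/0.503) = 56.9°.
Dip direction = atan2(0.698, -0.327) = 115° (azimuth of n's horizontal projection).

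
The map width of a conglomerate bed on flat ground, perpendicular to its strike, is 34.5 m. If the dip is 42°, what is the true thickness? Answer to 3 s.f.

23.1 m

True thickness t = w · sin(dip) = 34.5 × sin 42°
t = 34.5 × 0.6691 = 23.085 m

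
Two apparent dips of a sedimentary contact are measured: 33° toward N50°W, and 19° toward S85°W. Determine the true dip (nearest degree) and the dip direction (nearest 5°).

Represent each trace as a vector plunging at its apparent dip toward its trend (east-north-up frame): v₁ = (-0.642, 0.539, -0.545), v₂ = (-0.942, -0.082, -0.326).
The plane normal is n = v₁ × v₂ ∝ (-0.220, 0.304, 0.561).
Dip δ = arctan(|n_h|/n_z) = arctan(0.375/0.561) = 33.8°.
Dip direction = azimuth of (n_x, n_y) = atan2(-0.220, 0.304) = 324°.

true dip 34°, dip direction 325°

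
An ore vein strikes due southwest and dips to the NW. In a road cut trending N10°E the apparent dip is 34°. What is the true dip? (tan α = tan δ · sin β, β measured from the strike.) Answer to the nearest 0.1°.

β = acute angle between strike due southwest and section N10°E = 35°.
tan(true dip) = tan 34° / sin 35° = 1.1760
true dip = arctan 1.1760 = 49.62°

49.6°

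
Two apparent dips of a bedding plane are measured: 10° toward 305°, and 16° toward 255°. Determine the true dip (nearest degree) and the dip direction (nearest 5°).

true dip 16°, dip direction 255°

Represent each trace as a vector plunging at its apparent dip toward its trend (east-north-up frame): v₁ = (-0.807, 0.565, -0.174), v₂ = (-0.929, -0.249, -0.276).
Cross product v₁ × v₂ gives the pole to the plane: n ∝ (-0.199, -0.061, 0.725).
Dip δ = arctan(|n_h|/n_z) = arctan(0.208/0.725) = 16.0°.
The horizontal component of n points toward azimuth atan2(n_x, n_y) = 253°, the dip direction.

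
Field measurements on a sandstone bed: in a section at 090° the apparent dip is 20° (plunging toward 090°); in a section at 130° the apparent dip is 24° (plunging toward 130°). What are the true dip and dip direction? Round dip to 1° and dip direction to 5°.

Each apparent-dip line lies in the plane. As unit vectors (x east, y north, z up), v₁ plunges 20°→090° and v₂ plunges 24°→130°.
Cross product v₁ × v₂ gives the pole to the plane: n ∝ (0.201, -0.143, 0.552).
Dip δ = arctan(|n_h|/n_z) = arctan(0.246/0.552) = 24.1°.
Dip direction = atan2(0.201, -0.143) = 125° (azimuth of n's horizontal projection).

true dip 24°, dip direction 125°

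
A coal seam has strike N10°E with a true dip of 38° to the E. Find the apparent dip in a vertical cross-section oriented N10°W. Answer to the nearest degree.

The section lies 20° from the strike.
tan α = tan 38° × sin 20° = 0.7813 × 0.3420 = 0.2672
α = arctan(0.2672) = 14.96°

15°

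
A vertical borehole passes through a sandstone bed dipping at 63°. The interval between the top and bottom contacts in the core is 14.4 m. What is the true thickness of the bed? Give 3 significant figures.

True thickness t = h · cos(dip) = 14.4 × cos 63°
t = 14.4 × 0.4540 = 6.537 m

6.54 m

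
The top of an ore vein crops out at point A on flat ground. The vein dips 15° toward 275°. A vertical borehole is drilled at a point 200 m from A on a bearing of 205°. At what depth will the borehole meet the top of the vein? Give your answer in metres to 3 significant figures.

The hole lies 70° from the dip direction, so the down-dip offset is 200 × cos 70° = 68.40 m.
Depth = down-dip offset × tan(dip) = 68.40 × tan 15° = 68.40 × 0.2679
Depth = 18.33 m

18.3 m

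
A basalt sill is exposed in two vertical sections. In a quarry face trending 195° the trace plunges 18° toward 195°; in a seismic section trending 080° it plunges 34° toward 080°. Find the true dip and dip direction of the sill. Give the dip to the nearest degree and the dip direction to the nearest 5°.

The two traces are lines in the plane: v₁ = (sin 195°·cos 18°, cos 195°·cos 18°, −sin 18°), v₂ = (sin 80°·cos 34°, cos 80°·cos 34°, −sin 34°).
Cross product v₁ × v₂ gives the pole to the plane: n ∝ (0.558, -0.390, 0.715).
True dip = arccos(n_z / |n|) = arccos(0.7240) = 43.6°.
Dip direction = azimuth of (n_x, n_y) = atan2(0.558, -0.390) = 125°.

true dip 44°, dip direction 125°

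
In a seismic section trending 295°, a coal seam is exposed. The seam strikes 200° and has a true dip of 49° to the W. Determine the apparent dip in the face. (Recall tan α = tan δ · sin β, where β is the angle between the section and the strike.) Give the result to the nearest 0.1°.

Angle between strike (200°) and section (295°): β = 85°.
tan α = tan 49° × sin 85° = 1.1504 × 0.9962 = 1.1460
apparent dip = arctan 1.1460 = 48.89°

48.9°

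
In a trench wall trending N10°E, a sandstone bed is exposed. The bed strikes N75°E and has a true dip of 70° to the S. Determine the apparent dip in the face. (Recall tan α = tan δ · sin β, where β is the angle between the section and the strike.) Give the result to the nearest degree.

68°

Angle between strike (N75°E) and section (N10°E): β = 65°.
tan α = tan 70° × sin 65° = 2.7475 × 0.9063 = 2.4901
α = arctan(2.4901) = 68.12°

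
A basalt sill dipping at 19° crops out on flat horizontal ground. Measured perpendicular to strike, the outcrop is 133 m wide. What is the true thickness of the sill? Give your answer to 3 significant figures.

43.3 m

True thickness t = w · sin(dip) = 133 × sin 19°
t = 133 × 0.3256 = 43.301 m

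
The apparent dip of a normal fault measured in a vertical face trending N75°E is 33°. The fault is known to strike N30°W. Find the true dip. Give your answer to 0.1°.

33.9°

The section is 75° from the strike.
tan(true dip) = tan 33° / sin 75° = 0.6723
δ = arctan(0.6723) = 33.91°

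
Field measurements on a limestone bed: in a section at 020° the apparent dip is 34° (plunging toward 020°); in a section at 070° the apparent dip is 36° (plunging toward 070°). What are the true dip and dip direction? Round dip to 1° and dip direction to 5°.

Represent each trace as a vector plunging at its apparent dip toward its trend (east-north-up frame): v₁ = (0.284, 0.779, -0.559), v₂ = (0.760, 0.277, -0.588).
n = v₁ × v₂ = (0.303, 0.258, 0.514) (taken with n_z > 0).
tan δ = √(n_x²+n_y²)/n_z = 0.398/0.514, so δ = 37.8°.
The horizontal component of n points toward azimuth atan2(n_x, n_y) = 50°, the dip direction.

true dip 38°, dip direction 050°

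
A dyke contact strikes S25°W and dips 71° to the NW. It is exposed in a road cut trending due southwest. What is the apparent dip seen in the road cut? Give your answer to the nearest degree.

45°

Angle between strike (S25°W) and section (due southwest): β = 20°.
tan(apparent dip) = tan 71° · sin 20° = 0.9933
α = arctan(0.9933) = 44.81°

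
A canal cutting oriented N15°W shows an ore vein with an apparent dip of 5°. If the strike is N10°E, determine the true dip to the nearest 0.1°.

11.7°

The section is 25° from the strike.
tan(true dip) = tan 5° / sin 25° = 0.2070
true dip = arctan 0.2070 = 11.70°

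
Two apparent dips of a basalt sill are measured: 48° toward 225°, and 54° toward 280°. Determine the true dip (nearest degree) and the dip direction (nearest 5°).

true dip 55°, dip direction 265°

Each apparent-dip line lies in the plane. As unit vectors (x east, y north, z up), v₁ plunges 48°→225° and v₂ plunges 54°→280°.
Cross product v₁ × v₂ gives the pole to the plane: n ∝ (-0.459, -0.047, 0.322).
True dip = arccos(n_z / |n|) = arccos(0.5728) = 55.1°.
Dip direction = atan2(-0.459, -0.047) = 264° (azimuth of n's horizontal projection).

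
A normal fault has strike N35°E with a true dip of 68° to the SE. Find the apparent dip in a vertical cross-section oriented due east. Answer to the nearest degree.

The strike is N35°E and the section trends due east; the acute angle between them is β = 55°.
tan(apparent dip) = tan 68° · sin 55° = 2.0275
apparent dip = arctan 2.0275 = 63.75°

64°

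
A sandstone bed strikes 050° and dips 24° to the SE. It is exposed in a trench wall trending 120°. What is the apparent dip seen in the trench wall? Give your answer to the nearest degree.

23°

The section lies 70° from the strike.
tan(apparent dip) = tan 24° · sin 70° = 0.4184
α = arctan(0.4184) = 22.70°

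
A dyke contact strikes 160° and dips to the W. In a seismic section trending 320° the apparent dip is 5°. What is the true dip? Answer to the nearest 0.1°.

14.3°

The section is 20° from the strike.
tan(true dip) = tan 5° / sin 20° = 0.2558
δ = arctan(0.2558) = 14.35°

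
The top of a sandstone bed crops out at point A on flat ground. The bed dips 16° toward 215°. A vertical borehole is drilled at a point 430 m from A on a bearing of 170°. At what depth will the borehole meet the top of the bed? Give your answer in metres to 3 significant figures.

87.2 m

The hole lies 45° from the dip direction, so the down-dip offset is 430 × cos 45° = 304.06 m.
Depth = down-dip offset × tan(dip) = 304.06 × tan 16° = 304.06 × 0.2867
Depth = 87.19 m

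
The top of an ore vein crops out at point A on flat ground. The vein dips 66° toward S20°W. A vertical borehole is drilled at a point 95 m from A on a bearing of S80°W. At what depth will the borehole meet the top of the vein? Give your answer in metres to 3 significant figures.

107 m

The hole lies 60° from the dip direction, so the down-dip offset is 95 × cos 60° = 47.50 m.
Depth = down-dip offset × tan(dip) = 47.50 × tan 66° = 47.50 × 2.2460
Depth = 106.69 m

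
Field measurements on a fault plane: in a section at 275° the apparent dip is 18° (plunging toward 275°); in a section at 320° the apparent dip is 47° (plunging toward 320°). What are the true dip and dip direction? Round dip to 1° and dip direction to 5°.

Represent each trace as a vector plunging at its apparent dip toward its trend (east-north-up frame): v₁ = (-0.947, 0.083, -0.309), v₂ = (-0.438, 0.522, -0.731).
Cross product v₁ × v₂ gives the pole to the plane: n ∝ (-0.101, 0.557, 0.459).
True dip = arccos(n_z / |n|) = arccos(0.6292) = 51.0°.
The horizontal component of n points toward azimuth atan2(n_x, n_y) = 350°, the dip direction.

true dip 51°, dip direction 350°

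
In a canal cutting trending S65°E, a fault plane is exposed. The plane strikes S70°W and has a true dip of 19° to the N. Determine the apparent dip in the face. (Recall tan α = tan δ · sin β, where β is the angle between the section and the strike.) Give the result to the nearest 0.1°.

13.7°

The strike is S70°W and the section trends S65°E; the acute angle between them is β = 45°.
tan α = tan 19° × sin 45° = 0.3443 × 0.7071 = 0.2435
apparent dip = arctan 0.2435 = 13.68°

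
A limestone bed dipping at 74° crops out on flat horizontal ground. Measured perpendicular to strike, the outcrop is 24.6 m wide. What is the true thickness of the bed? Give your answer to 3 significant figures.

23.6 m

True thickness t = w · sin(dip) = 24.6 × sin 74°
t = 24.6 × 0.9613 = 23.647 m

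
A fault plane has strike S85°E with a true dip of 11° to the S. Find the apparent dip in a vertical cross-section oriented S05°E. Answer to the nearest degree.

11°

Angle between strike (S85°E) and section (S05°E): β = 80°.
tan(apparent dip) = tan 11° · sin 80° = 0.1914
α = arctan(0.1914) = 10.84°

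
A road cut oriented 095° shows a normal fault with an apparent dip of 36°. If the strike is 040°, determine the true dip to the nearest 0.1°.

β = acute angle between strike 040° and section 095° = 55°.
tan δ = tan α / sin β = tan 36° / sin 55° = 0.7265 / 0.8192 = 0.8869
δ = arctan(0.8869) = 41.57°

41.6°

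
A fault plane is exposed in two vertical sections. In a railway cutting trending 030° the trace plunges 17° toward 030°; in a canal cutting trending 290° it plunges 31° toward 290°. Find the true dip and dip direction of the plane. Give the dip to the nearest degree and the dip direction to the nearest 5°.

The two traces are lines in the plane: v₁ = (sin 30°·cos 17°, cos 30°·cos 17°, −sin 17°), v₂ = (sin 290°·cos 31°, cos 290°·cos 31°, −sin 31°).
The plane normal is n = v₁ × v₂ ∝ (-0.341, 0.482, 0.807).
tan δ = √(n_x²+n_y²)/n_z = 0.590/0.807, so δ = 36.2°.
The horizontal component of n points toward azimuth atan2(n_x, n_y) = 325°, the dip direction.

true dip 36°, dip direction 325°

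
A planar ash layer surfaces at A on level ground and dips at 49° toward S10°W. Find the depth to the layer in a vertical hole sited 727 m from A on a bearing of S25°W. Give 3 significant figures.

The hole lies 15° from the dip direction, so the down-dip offset is 727 × cos 15° = 702.23 m.
Depth = down-dip offset × tan(dip) = 702.23 × tan 49° = 702.23 × 1.1504
Depth = 807.82 m

808 m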